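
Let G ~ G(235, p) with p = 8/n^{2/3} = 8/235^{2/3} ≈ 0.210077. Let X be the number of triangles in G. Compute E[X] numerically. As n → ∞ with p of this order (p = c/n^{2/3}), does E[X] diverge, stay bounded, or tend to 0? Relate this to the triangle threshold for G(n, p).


Number of potential triangles: C(235, 3) = 2135445.
Each occurs with probability p³ ≈ (0.210077)³ ≈ 9.27116342e-03.
By linearity: E[X] = C(235, 3)·p³ ≈ 2135445 · 9.27116342e-03 ≈ 19798.059574.
Since α = 2/3 < 1, p = c/n^{2/3} ≫ 1/n is above the triangle threshold p ~ 1/n. Asymptotically E[X] ~ (c³/6)·n^{3(1−α)} = (8³/6)·n^{1} → ∞; triangles are abundant w.h.p.

E[X] ≈ 19798.059574; in regime p = Θ(1/n^{2/3}) E[X] diverges (above the triangle threshold p ~ 1/n).


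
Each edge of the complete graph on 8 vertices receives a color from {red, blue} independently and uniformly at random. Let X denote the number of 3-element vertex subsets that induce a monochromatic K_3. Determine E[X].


Let X = Σ_S X_S over the C(8, 3) = 56 subsets S of size 3, where X_S = 1 if the K_3 on S is monochromatic.
For a fixed S, the K_3 on S has C(3, 2) = 3 edges. P[all 3 edges red] = (1/2)^3, and likewise for blue, so P[monochromatic] = 2·(1/2)^3 = 2^{1 − 3} = 1/4.
Summing: E[X] = C(8, 3) · 2^{1 − 3} = 56 · 1/4 = 14.
Numerically: E[X] ≈ 14.0000.

E[X] = C(8,3)·2^(1−C(3,2)) = 14 ≈ 14.0000.


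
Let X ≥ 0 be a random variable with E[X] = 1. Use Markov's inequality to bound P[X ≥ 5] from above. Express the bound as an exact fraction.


μ = E[X] = 1, a = 5.
Markov: P[X ≥ 5] ≤ μ/a = (1)/5 = 1/5.
Numerically: ≈ 0.20000.
(Since a = 5 > μ = 1.00000, the bound 1/5 is < 1 and informative.)

P[X ≥ 5] ≤ 1/5 ≈ 0.20000.


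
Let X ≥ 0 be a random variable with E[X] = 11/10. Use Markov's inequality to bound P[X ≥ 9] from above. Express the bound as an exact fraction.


μ = E[X] = 11/10, a = 9.
Markov: P[X ≥ 9] ≤ μ/a = (11/10)/9 = 11/90.
Numerically: ≈ 0.122.
(Since a = 9 > μ = 1.100, the bound 11/90 is < 1 and informative.)

P[X ≥ 9] ≤ 11/90 ≈ 0.122.


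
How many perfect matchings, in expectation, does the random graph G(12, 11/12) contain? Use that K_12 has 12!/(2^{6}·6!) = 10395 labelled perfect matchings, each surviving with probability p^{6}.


K_12 has 12!/(2^{6}·6!) = 10395 labelled perfect matchings.
For each such perfect matching H, let X_H = 1 if all 6 edges of H are present in G. Then P[X_H = 1] = p^{6} = (11/12)^{6} = 1771561/2985984.
By linearity of expectation: E[X] = Σ_H E[X_H] = 10395 · p^{6} = 10395 · 1771561/2985984 = 682050985/110592.
Numerically: E[X] ≈ 6167.3.

E[X] = 10395 · (11/12)^{6} = 682050985/110592 ≈ 6167.3.


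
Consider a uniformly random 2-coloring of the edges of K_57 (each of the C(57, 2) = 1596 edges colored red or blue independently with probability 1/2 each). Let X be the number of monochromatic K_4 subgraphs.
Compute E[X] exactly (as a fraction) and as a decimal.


Let X = Σ_S X_S over the C(57, 4) = 395010 subsets S of size 4, where X_S = 1 if the K_4 on S is monochromatic.
For a fixed S, the K_4 on S has C(4, 2) = 6 edges. P[all 6 edges red] = (1/2)^6, and likewise for blue, so P[monochromatic] = 2·(1/2)^6 = 2^{1 − 6} = 1/32.
By linearity: E[X] = C(57, 4) · 2^{1 − 6} = 395010 · 1/32 = 197505/16.
Numerically: E[X] ≈ 12344.06250.

E[X] = C(57,4)·2^(1−C(4,2)) = 197505/16 ≈ 12344.06250.


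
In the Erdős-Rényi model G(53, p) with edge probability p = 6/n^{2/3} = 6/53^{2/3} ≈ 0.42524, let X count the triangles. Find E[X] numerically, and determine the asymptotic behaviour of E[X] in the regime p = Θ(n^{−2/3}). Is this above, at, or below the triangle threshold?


Number of potential triangles: C(53, 3) = 23426.
Each occurs with probability p³ ≈ (0.42524)³ ≈ 7.6895692e-02.
By linearity: E[X] = C(53, 3)·p³ ≈ 23426 · 7.6895692e-02 ≈ 1801.35849.
Since α = 2/3 < 1, p = c/n^{2/3} ≫ 1/n is above the triangle threshold p ~ 1/n. Asymptotically E[X] ~ (c³/6)·n^{3(1−α)} = (6³/6)·n^{1} → ∞; triangles are abundant w.h.p.

E[X] ≈ 1801.35849; in regime p = Θ(1/n^{2/3}) E[X] diverges (above the triangle threshold p ~ 1/n).


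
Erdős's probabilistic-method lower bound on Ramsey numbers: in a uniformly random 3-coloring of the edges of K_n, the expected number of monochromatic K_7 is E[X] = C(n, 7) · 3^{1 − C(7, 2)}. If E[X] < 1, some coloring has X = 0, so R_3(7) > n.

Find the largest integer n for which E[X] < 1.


We need C(n, 7) · 3^{1 − 21} < 1, i.e. C(n, 7) < 3^{21 − 1} = 3486784401.
Check values of n near the boundary:
  n = 77: C(77, 7) = 2404808340; 2404808340 < 3486784401? YES
  n = 78: C(78, 7) = 2641902120; 2641902120 < 3486784401? YES
  n = 79: C(79, 7) = 2898753715; 2898753715 < 3486784401? YES
  n = 80: C(80, 7) = 3176716400; 3176716400 < 3486784401? YES
  n = 81: C(81, 7) = 3477216600; 3477216600 < 3486784401? YES
  n = 82: C(82, 7) = 3801756816; 3801756816 < 3486784401? NO
  n = 83: C(83, 7) = 4151918628; 4151918628 < 3486784401? NO
  n = 84: C(84, 7) = 4529365776; 4529365776 < 3486784401? NO
The largest n with C(n, 7) < 3486784401 is n = 81 (where E[X] = 42928600/43046721 ≈ 0.997256). Hence R_3(7) > 81, i.e. R_3(7) ≥ 82.

Largest n = 81; hence R_3(7) > 81.


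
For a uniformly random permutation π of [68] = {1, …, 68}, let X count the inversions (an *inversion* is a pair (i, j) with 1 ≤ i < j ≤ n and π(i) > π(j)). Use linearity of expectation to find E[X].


Write X = Σ X_I over the C(68, 2) = 2278 pairs i < j, with X_I the indicator of one inversion.
There are 2278 indicators.
For each fixed pair i < j, the values π(i) and π(j) are two distinct elements of {1, …, 68} in uniformly random order; by symmetry P[π(i) > π(j)] = 1/2.
By linearity: E[X] = 2278 · (1/2) = C(68, 2) · (1/2) = 2278/2 = 1139 ≈ 1139.000.

E[X] = 1139 = 1139.000.


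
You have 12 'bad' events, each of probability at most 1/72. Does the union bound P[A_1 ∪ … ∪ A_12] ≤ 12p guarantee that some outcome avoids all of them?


Union bound: P[∪_{i=1}^{12} A_i] ≤ Σ_i P[A_i] ≤ 12·p = 12·(1/72) = 1/6.
Numerically: 1/6 ≈ 0.16667.
Is 1/6 < 1? YES.
Since P[∪ A_i] ≤ 1/6 < 1, the complement has P[∩ A_i^c] ≥ 1 − 1/6 = 5/6 > 0, so some outcome avoids every A_i.

12·p = 1/6 ≈ 0.16667; existence CERTIFIED by the union bound.


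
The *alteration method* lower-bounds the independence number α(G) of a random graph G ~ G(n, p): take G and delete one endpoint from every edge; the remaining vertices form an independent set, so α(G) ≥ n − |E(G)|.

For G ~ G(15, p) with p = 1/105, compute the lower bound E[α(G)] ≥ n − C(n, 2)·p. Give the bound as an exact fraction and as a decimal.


E[|E(G)|] = C(15, 2)·p = 105 · (1/105) = 1.
E[α(G)] ≥ n − E[|E(G)|] = 15 − 1 = 14.
Numerically: ≈ 14.00000.
(This is only a lower bound; the true E[α(G)] may be larger.)

E[α(G)] ≥ 14 ≈ 14.00000.


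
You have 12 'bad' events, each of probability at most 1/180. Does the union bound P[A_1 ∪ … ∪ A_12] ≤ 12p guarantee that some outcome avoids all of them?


Union bound: P[∪_{i=1}^{12} A_i] ≤ Σ_i P[A_i] ≤ 12·p = 12·(1/180) = 1/15.
Numerically: 1/15 ≈ 0.0666667.
Is 1/15 < 1? YES.
Since P[∪ A_i] ≤ 1/15 < 1, the complement has P[∩ A_i^c] ≥ 1 − 1/15 = 14/15 > 0, so some outcome avoids every A_i.

12·p = 1/15 ≈ 0.0666667; existence CERTIFIED by the union bound.


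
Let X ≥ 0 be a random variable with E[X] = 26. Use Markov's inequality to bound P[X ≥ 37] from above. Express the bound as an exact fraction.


μ = E[X] = 26, a = 37.
Markov: P[X ≥ 37] ≤ μ/a = (26)/37 = 26/37.
Numerically: ≈ 0.702703.
(Since a = 37 > μ = 26.000000, the bound 26/37 is < 1 and informative.)

P[X ≥ 37] ≤ 26/37 ≈ 0.702703.


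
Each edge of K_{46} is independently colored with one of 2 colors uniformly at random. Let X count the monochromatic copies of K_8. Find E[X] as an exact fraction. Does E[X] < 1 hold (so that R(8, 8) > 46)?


E[X] = C(46, 8) · 2^{1 − 28} = 260932815 · 2^{−27} = 260932815/134217728.
As a reduced fraction: E[X] = 260932815/134217728 ≈ 1.9441010.
Is E[X] < 1? NO.
Since E[X] ≥ 1, the first-moment bound is inconclusive at n = 46; it does NOT by itself certify R(8, 8) > 46.

E[X] = 260932815/134217728 ≈ 1.9441010; E[X] ≥ 1; first-moment method inconclusive here.


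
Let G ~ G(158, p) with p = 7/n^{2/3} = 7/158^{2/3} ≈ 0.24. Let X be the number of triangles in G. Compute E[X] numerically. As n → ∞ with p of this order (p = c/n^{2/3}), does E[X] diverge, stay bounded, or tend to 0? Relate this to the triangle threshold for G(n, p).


Number of potential triangles: C(158, 3) = 644956.
Each occurs with probability p³ ≈ (0.24)³ ≈ 1.37398e-02.
By linearity: E[X] = C(158, 3)·p³ ≈ 644956 · 1.37398e-02 ≈ 8861.557.
Since α = 2/3 < 1, p = c/n^{2/3} ≫ 1/n is above the triangle threshold p ~ 1/n. Asymptotically E[X] ~ (c³/6)·n^{3(1−α)} = (7³/6)·n^{1} → ∞; triangles are abundant w.h.p.

E[X] ≈ 8861.557; in regime p = Θ(1/n^{2/3}) E[X] diverges (above the triangle threshold p ~ 1/n).


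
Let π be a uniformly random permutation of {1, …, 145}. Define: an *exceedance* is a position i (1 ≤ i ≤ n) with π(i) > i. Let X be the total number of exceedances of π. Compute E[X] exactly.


Write X = Σ_{i=1}^{145} X_i, where X_i = 1_{π(i) > i}.
For each fixed i, π(i) is uniform over {1, …, 145} (marginal of a uniform permutation), so P[π(i) > i] = (n − i)/n. Summing: Σ_{i=1}^{145} (n − i)/n = (0 + 1 + … + 144)/145 = 145(145 − 1)/(2·145) = (145 − 1)/2.
Hence E[X] = Σ_{i=1}^{145} (145 − i)/145 = 72 ≈ 72.000.

E[X] = 72 = 72.000.


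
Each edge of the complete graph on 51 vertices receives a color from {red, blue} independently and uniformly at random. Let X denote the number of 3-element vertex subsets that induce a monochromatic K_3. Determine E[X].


Let X = Σ_S X_S over the C(51, 3) = 20825 subsets S of size 3, where X_S = 1 if the K_3 on S is monochromatic.
For a fixed S, the K_3 on S has C(3, 2) = 3 edges. P[all 3 edges red] = (1/2)^3, and likewise for blue, so P[monochromatic] = 2·(1/2)^3 = 2^{1 − 3} = 1/4.
By linearity: E[X] = C(51, 3) · 2^{1 − 3} = 20825 · 1/4 = 20825/4.
Numerically: E[X] ≈ 5206.25000.

E[X] = C(51,3)·2^(1−C(3,2)) = 20825/4 ≈ 5206.25000.


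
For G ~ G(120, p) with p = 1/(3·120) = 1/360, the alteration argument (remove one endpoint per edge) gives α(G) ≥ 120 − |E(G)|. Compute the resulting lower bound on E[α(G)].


E[|E(G)|] = C(120, 2)·p = 7140 · (1/360) = 119/6.
E[α(G)] ≥ n − E[|E(G)|] = 120 − 119/6 = 601/6.
Numerically: ≈ 100.1667.
(This is only a lower bound; the true E[α(G)] may be larger.)

E[α(G)] ≥ 601/6 ≈ 100.1667.


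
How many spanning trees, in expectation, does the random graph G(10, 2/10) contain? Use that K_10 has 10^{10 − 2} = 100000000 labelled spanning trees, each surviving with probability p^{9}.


K_10 has 10^{10 − 2} = 100000000 labelled spanning trees.
For each such spanning tree H, let X_H = 1 if all 9 edges of H are present in G. Then P[X_H = 1] = p^{9} = (1/5)^{9} = 1/1953125.
By linearity of expectation: E[X] = Σ_H E[X_H] = 100000000 · p^{9} = 100000000 · 1/1953125 = 256/5.
Numerically: E[X] ≈ 51.2.

E[X] = 100000000 · (1/5)^{9} = 256/5 ≈ 51.2.


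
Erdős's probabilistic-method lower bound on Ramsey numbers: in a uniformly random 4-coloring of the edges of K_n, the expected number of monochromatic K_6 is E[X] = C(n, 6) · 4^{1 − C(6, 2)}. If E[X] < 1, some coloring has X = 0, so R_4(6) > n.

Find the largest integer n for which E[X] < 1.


We need C(n, 6) · 4^{1 − 15} < 1, i.e. C(n, 6) < 4^{15 − 1} = 268435456.
Check values of n near the boundary:
  n = 72: C(72, 6) = 156238908; 156238908 < 268435456? YES
  n = 73: C(73, 6) = 170230452; 170230452 < 268435456? YES
  n = 74: C(74, 6) = 185250786; 185250786 < 268435456? YES
  n = 75: C(75, 6) = 201359550; 201359550 < 268435456? YES
  n = 76: C(76, 6) = 218618940; 218618940 < 268435456? YES
  n = 77: C(77, 6) = 237093780; 237093780 < 268435456? YES
  n = 78: C(78, 6) = 256851595; 256851595 < 268435456? YES
  n = 79: C(79, 6) = 277962685; 277962685 < 268435456? NO
  n = 80: C(80, 6) = 300500200; 300500200 < 268435456? NO
  n = 81: C(81, 6) = 324540216; 324540216 < 268435456? NO
The largest n with C(n, 6) < 268435456 is n = 78 (where E[X] = 256851595/268435456 ≈ 0.9568). Hence R_4(6) > 78, i.e. R_4(6) ≥ 79.

Largest n = 78; hence R_4(6) > 78.


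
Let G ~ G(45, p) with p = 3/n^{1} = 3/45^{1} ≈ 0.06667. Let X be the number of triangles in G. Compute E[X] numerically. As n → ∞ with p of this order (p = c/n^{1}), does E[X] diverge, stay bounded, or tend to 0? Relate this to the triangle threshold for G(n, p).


Number of potential triangles: C(45, 3) = 14190.
Each occurs with probability p³ ≈ (0.06667)³ ≈ 2.962963e-04.
By linearity: E[X] = C(45, 3)·p³ ≈ 14190 · 2.962963e-04 ≈ 4.2044.
Here α = 1, so p = 3/n is exactly at the triangle threshold p ~ 1/n. Asymptotically E[X] → c³/6 = 3³/6 = 9/2 ≈ 4.5000, a bounded constant. In this regime the triangle count is asymptotically Poisson(c³/6).

E[X] ≈ 4.2044; in regime p = Θ(1/n^{1}) E[X] stays bounded (at the triangle threshold p ~ 1/n).


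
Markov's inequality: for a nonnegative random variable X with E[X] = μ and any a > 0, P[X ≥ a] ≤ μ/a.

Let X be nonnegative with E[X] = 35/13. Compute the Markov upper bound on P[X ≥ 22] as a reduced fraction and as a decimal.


μ = E[X] = 35/13, a = 22.
Markov: P[X ≥ 22] ≤ μ/a = (35/13)/22 = 35/286.
Numerically: ≈ 0.1224.
(Since a = 22 > μ = 2.6923, the bound 35/286 is < 1 and informative.)

P[X ≥ 22] ≤ 35/286 ≈ 0.1224.


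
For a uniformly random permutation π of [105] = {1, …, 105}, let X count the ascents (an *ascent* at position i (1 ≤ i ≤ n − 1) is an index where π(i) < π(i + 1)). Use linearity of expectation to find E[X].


Write X = Σ X_I over i = 1, …, 104, with X_I the indicator of one ascent.
There are 104 indicators.
For each fixed i, the pair (π(i), π(i+1)) is a uniformly random ordered pair of distinct values from {1, …, 105}; by symmetry P[π(i) < π(i+1)] = 1/2.
By linearity: E[X] = 104 · (1/2) = (105 − 1) · (1/2) = 52 ≈ 52.0000.

E[X] = 52 = 52.0000.


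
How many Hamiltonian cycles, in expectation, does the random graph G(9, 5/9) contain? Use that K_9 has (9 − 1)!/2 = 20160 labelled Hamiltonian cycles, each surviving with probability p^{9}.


K_9 has (9 − 1)!/2 = 20160 labelled Hamiltonian cycles.
For each such Hamiltonian cycle H, let X_H = 1 if all 9 edges of H are present in G. Then P[X_H = 1] = p^{9} = (5/9)^{9} = 1953125/387420489.
Summing the indicators: E[X] = Σ_H E[X_H] = 20160 · p^{9} = 20160 · 1953125/387420489 = 4375000000/43046721.
Numerically: E[X] ≈ 101.63.

E[X] = 20160 · (5/9)^{9} = 4375000000/43046721 ≈ 101.63.


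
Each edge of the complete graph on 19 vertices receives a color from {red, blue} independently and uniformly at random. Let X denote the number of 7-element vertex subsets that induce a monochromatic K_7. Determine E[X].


Let X = Σ_S X_S over the C(19, 7) = 50388 subsets S of size 7, where X_S = 1 if the K_7 on S is monochromatic.
For a fixed S, the K_7 on S has C(7, 2) = 21 edges. P[all 21 edges red] = (1/2)^21, and likewise for blue, so P[monochromatic] = 2·(1/2)^21 = 2^{1 − 21} = 1/1048576.
By linearity of expectation: E[X] = C(19, 7) · 2^{1 − 21} = 50388 · 1/1048576 = 12597/262144.
Numerically: E[X] ≈ 0.0481.

E[X] = C(19,7)·2^(1−C(7,2)) = 12597/262144 ≈ 0.0481.


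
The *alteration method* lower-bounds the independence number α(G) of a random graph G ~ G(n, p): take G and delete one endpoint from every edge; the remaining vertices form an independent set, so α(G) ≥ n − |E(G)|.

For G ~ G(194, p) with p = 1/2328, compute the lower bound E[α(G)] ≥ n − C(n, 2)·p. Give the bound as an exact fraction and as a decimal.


E[|E(G)|] = C(194, 2)·p = 18721 · (1/2328) = 193/24.
E[α(G)] ≥ n − E[|E(G)|] = 194 − 193/24 = 4463/24.
Numerically: ≈ 185.958.
(This is only a lower bound; the true E[α(G)] may be larger.)

E[α(G)] ≥ 4463/24 ≈ 185.958.


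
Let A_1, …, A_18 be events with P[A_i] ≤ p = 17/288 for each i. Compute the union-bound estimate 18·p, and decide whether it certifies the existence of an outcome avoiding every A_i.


Union bound: P[∪_{i=1}^{18} A_i] ≤ Σ_i P[A_i] ≤ 18·p = 18·(17/288) = 17/16.
Numerically: 17/16 ≈ 1.06250.
Is 17/16 < 1? NO.
Since the bound 17/16 is ≥ 1, the union bound is uninformative here; it does NOT by itself certify existence.

18·p = 17/16 ≈ 1.06250; existence NOT certified by the union bound.


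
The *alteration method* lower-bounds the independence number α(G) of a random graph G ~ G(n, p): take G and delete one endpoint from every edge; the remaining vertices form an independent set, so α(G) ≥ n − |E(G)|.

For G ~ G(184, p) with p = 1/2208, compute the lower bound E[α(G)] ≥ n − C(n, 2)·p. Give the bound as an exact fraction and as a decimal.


E[|E(G)|] = C(184, 2)·p = 16836 · (1/2208) = 61/8.
E[α(G)] ≥ n − E[|E(G)|] = 184 − 61/8 = 1411/8.
Numerically: ≈ 176.37500.
(This is only a lower bound; the true E[α(G)] may be larger.)

E[α(G)] ≥ 1411/8 ≈ 176.37500.


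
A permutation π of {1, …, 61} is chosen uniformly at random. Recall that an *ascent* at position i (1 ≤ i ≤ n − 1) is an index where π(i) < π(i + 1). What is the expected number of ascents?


Write X = Σ X_I over i = 1, …, 60, with X_I the indicator of one ascent.
There are 60 indicators.
For each fixed i, the pair (π(i), π(i+1)) is a uniformly random ordered pair of distinct values from {1, …, 61}; by symmetry P[π(i) < π(i+1)] = 1/2.
By linearity: E[X] = 60 · (1/2) = (61 − 1) · (1/2) = 30 ≈ 30.00000.

E[X] = 30 = 30.00000.


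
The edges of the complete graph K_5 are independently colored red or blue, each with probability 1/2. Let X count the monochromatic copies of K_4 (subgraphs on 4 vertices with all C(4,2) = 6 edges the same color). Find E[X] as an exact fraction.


Let X = Σ_S X_S over the C(5, 4) = 5 subsets S of size 4, where X_S = 1 if the K_4 on S is monochromatic.
For a fixed S, the K_4 on S has C(4, 2) = 6 edges. P[all 6 edges red] = (1/2)^6, and likewise for blue, so P[monochromatic] = 2·(1/2)^6 = 2^{1 − 6} = 1/32.
Summing: E[X] = C(5, 4) · 2^{1 − 6} = 5 · 1/32 = 5/32.
Numerically: E[X] ≈ 0.15625.

E[X] = C(5,4)·2^(1−C(4,2)) = 5/32 ≈ 0.15625.


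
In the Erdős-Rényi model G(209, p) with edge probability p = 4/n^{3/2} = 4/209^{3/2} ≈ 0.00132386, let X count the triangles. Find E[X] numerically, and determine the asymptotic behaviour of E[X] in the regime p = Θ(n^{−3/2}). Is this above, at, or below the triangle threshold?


Number of potential triangles: C(209, 3) = 1499784.
Each occurs with probability p³ ≈ (0.00132386)³ ≈ 2.32018004e-09.
By linearity: E[X] = C(209, 3)·p³ ≈ 1499784 · 2.32018004e-09 ≈ 0.003480.
Since α = 3/2 > 1, p = c/n^{3/2} = o(1/n) is below the triangle threshold p ~ 1/n. Asymptotically E[X] ~ (c³/6)·n^{3(1−α)} = (4³/6)·n^{-1.5} → 0, so by Markov's inequality G has no triangles w.h.p.

E[X] ≈ 0.003480; in regime p = Θ(1/n^{3/2}) E[X] tends to 0 (below the triangle threshold p ~ 1/n).


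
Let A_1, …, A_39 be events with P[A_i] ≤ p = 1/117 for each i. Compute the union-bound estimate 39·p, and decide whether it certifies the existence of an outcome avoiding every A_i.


Union bound: P[∪_{i=1}^{39} A_i] ≤ Σ_i P[A_i] ≤ 39·p = 39·(1/117) = 1/3.
Numerically: 1/3 ≈ 0.333333.
Is 1/3 < 1? YES.
Since P[∪ A_i] ≤ 1/3 < 1, the complement has P[∩ A_i^c] ≥ 1 − 1/3 = 2/3 > 0, so some outcome avoids every A_i.

39·p = 1/3 ≈ 0.333333; existence CERTIFIED by the union bound.


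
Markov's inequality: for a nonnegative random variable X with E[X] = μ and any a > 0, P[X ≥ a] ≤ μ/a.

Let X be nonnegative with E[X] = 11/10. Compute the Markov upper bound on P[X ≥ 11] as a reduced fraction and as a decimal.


μ = E[X] = 11/10, a = 11.
Markov: P[X ≥ 11] ≤ μ/a = (11/10)/11 = 1/10.
Numerically: ≈ 0.1000.
(Since a = 11 > μ = 1.1000, the bound 1/10 is < 1 and informative.)

P[X ≥ 11] ≤ 1/10 ≈ 0.1000.


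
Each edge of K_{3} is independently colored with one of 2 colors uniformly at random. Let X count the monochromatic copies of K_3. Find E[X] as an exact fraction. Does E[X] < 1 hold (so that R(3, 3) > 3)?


E[X] = C(3, 3) · 2^{1 − 3} = 1 · 2^{−2} = 1/4.
As a reduced fraction: E[X] = 1/4 ≈ 0.250.
Is E[X] < 1? YES.
Since E[X] < 1, there exists a 2-coloring of K_{3} with no monochromatic K_3; hence R(3, 3) > 3.

E[X] = 1/4 ≈ 0.250; E[X] < 1, so R(3, 3) > 3.


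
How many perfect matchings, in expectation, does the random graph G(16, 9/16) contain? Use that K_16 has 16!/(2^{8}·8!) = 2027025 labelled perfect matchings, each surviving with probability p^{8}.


K_16 has 16!/(2^{8}·8!) = 2027025 labelled perfect matchings.
For each such perfect matching H, let X_H = 1 if all 8 edges of H are present in G. Then P[X_H = 1] = p^{8} = (9/16)^{8} = 43046721/4294967296.
By linearity of expectation: E[X] = Σ_H E[X_H] = 2027025 · p^{8} = 2027025 · 43046721/4294967296 = 87256779635025/4294967296.
Numerically: E[X] ≈ 20316.

E[X] = 2027025 · (9/16)^{8} = 87256779635025/4294967296 ≈ 20316.


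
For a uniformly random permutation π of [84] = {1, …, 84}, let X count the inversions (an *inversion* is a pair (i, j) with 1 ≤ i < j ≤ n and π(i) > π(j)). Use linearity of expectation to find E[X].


Write X = Σ X_I over the C(84, 2) = 3486 pairs i < j, with X_I the indicator of one inversion.
There are 3486 indicators.
For each fixed pair i < j, the values π(i) and π(j) are two distinct elements of {1, …, 84} in uniformly random order; by symmetry P[π(i) > π(j)] = 1/2.
By linearity: E[X] = 3486 · (1/2) = C(84, 2) · (1/2) = 3486/2 = 1743 ≈ 1743.00000.

E[X] = 1743 = 1743.00000.


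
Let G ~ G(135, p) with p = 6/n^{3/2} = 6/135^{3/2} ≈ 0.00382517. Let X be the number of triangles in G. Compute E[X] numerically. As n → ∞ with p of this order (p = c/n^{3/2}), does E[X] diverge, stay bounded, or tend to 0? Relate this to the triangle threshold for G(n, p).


Number of potential triangles: C(135, 3) = 400995.
Each occurs with probability p³ ≈ (0.00382517)³ ≈ 5.59695471e-08.
By linearity: E[X] = C(135, 3)·p³ ≈ 400995 · 5.59695471e-08 ≈ 0.022444.
Since α = 3/2 > 1, p = c/n^{3/2} = o(1/n) is below the triangle threshold p ~ 1/n. Asymptotically E[X] ~ (c³/6)·n^{3(1−α)} = (6³/6)·n^{-1.5} → 0, so by Markov's inequality G has no triangles w.h.p.

E[X] ≈ 0.022444; in regime p = Θ(1/n^{3/2}) E[X] tends to 0 (below the triangle threshold p ~ 1/n).


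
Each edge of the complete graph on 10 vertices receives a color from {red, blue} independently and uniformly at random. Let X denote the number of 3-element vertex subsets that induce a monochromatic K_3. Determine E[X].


Let X = Σ_S X_S over the C(10, 3) = 120 subsets S of size 3, where X_S = 1 if the K_3 on S is monochromatic.
For a fixed S, the K_3 on S has C(3, 2) = 3 edges. P[all 3 edges red] = (1/2)^3, and likewise for blue, so P[monochromatic] = 2·(1/2)^3 = 2^{1 − 3} = 1/4.
By linearity of expectation: E[X] = C(10, 3) · 2^{1 − 3} = 120 · 1/4 = 30.
Numerically: E[X] ≈ 30.00000.

E[X] = C(10,3)·2^(1−C(3,2)) = 30 ≈ 30.00000.


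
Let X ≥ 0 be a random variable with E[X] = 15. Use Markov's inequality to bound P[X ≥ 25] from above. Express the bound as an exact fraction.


μ = E[X] = 15, a = 25.
Markov: P[X ≥ 25] ≤ μ/a = (15)/25 = 3/5.
Numerically: ≈ 0.60000.
(Since a = 25 > μ = 15.00000, the bound 3/5 is < 1 and informative.)

P[X ≥ 25] ≤ 3/5 ≈ 0.60000.


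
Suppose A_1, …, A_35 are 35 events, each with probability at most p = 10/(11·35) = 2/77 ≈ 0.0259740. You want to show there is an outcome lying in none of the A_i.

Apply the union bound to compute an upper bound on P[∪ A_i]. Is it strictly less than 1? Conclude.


Union bound: P[∪_{i=1}^{35} A_i] ≤ Σ_i P[A_i] ≤ 35·p = 35·(2/77) = 10/11.
Numerically: 10/11 ≈ 0.9090909.
Is 10/11 < 1? YES.
Since P[∪ A_i] ≤ 10/11 < 1, the complement has P[∩ A_i^c] ≥ 1 − 10/11 = 1/11 > 0, so some outcome avoids every A_i.

35·p = 10/11 ≈ 0.9090909; existence CERTIFIED by the union bound.


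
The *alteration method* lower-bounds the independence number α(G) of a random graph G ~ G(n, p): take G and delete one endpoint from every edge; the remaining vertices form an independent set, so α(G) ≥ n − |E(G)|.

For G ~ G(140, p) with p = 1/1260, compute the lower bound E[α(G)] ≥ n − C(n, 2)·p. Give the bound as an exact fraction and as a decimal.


E[|E(G)|] = C(140, 2)·p = 9730 · (1/1260) = 139/18.
E[α(G)] ≥ n − E[|E(G)|] = 140 − 139/18 = 2381/18.
Numerically: ≈ 132.278.
(This is only a lower bound; the true E[α(G)] may be larger.)

E[α(G)] ≥ 2381/18 ≈ 132.278.


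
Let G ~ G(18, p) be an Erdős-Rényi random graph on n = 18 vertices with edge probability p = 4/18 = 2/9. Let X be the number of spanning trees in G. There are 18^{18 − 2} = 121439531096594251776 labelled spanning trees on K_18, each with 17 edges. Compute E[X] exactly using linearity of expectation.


K_18 has 18^{18 − 2} = 121439531096594251776 labelled spanning trees.
For each such spanning tree H, let X_H = 1 if all 17 edges of H are present in G. Then P[X_H = 1] = p^{17} = (2/9)^{17} = 131072/16677181699666569.
Summing the indicators: E[X] = Σ_H E[X_H] = 121439531096594251776 · p^{17} = 121439531096594251776 · 131072/16677181699666569 = 8589934592/9.
Numerically: E[X] ≈ 9.5444e+08.

E[X] = 121439531096594251776 · (2/9)^{17} = 8589934592/9 ≈ 9.5444e+08.


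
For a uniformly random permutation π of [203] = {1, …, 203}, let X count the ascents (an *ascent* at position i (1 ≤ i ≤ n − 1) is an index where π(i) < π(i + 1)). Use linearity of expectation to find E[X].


Write X = Σ X_I over i = 1, …, 202, with X_I the indicator of one ascent.
There are 202 indicators.
For each fixed i, the pair (π(i), π(i+1)) is a uniformly random ordered pair of distinct values from {1, …, 203}; by symmetry P[π(i) < π(i+1)] = 1/2.
By linearity: E[X] = 202 · (1/2) = (203 − 1) · (1/2) = 101 ≈ 101.0000.

E[X] = 101 = 101.0000.


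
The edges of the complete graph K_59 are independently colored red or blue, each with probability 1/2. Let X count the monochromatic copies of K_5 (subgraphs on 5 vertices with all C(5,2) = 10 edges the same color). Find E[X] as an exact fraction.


Let X = Σ_S X_S over the C(59, 5) = 5006386 subsets S of size 5, where X_S = 1 if the K_5 on S is monochromatic.
For a fixed S, the K_5 on S has C(5, 2) = 10 edges. P[all 10 edges red] = (1/2)^10, and likewise for blue, so P[monochromatic] = 2·(1/2)^10 = 2^{1 − 10} = 1/512.
By linearity: E[X] = C(59, 5) · 2^{1 − 10} = 5006386 · 1/512 = 2503193/256.
Numerically: E[X] ≈ 9778.0977.

E[X] = C(59,5)·2^(1−C(5,2)) = 2503193/256 ≈ 9778.0977.


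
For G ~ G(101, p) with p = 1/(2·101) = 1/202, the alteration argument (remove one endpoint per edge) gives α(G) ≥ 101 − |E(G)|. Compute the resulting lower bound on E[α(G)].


E[|E(G)|] = C(101, 2)·p = 5050 · (1/202) = 25.
E[α(G)] ≥ n − E[|E(G)|] = 101 − 25 = 76.
Numerically: ≈ 76.00000.
(This is only a lower bound; the true E[α(G)] may be larger.)

E[α(G)] ≥ 76 ≈ 76.00000.


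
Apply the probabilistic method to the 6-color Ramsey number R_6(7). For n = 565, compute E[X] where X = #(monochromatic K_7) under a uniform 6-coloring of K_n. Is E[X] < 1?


E[X] = C(565, 7) · 6^{1 − 21} = 3513212521235560 · 6^{−20} = 3513212521235560/3656158440062976.
As a reduced fraction: E[X] = 439151565154445/457019805007872 ≈ 0.96090.
Is E[X] < 1? YES.
Since E[X] < 1, there exists a 6-coloring of K_{565} with no monochromatic K_7; hence R_6(7) > 565.

E[X] = 439151565154445/457019805007872 ≈ 0.96090; E[X] < 1, so R_6(7) > 565.


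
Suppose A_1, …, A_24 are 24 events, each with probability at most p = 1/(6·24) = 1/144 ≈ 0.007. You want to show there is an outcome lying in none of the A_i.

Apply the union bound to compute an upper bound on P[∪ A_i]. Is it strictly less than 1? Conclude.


Union bound: P[∪_{i=1}^{24} A_i] ≤ Σ_i P[A_i] ≤ 24·p = 24·(1/144) = 1/6.
Numerically: 1/6 ≈ 0.167.
Is 1/6 < 1? YES.
Since P[∪ A_i] ≤ 1/6 < 1, the complement has P[∩ A_i^c] ≥ 1 − 1/6 = 5/6 > 0, so some outcome avoids every A_i.

24·p = 1/6 ≈ 0.167; existence CERTIFIED by the union bound.


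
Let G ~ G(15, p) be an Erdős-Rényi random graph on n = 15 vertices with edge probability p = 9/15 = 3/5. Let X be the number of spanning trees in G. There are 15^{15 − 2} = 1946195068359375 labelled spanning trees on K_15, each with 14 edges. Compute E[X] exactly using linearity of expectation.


K_15 has 15^{15 − 2} = 1946195068359375 labelled spanning trees.
For each such spanning tree H, let X_H = 1 if all 14 edges of H are present in G. Then P[X_H = 1] = p^{14} = (3/5)^{14} = 4782969/6103515625.
By linearity: E[X] = Σ_H E[X_H] = 1946195068359375 · p^{14} = 1946195068359375 · 4782969/6103515625 = 7625597484987/5.
Numerically: E[X] ≈ 1.525e+12.

E[X] = 1946195068359375 · (3/5)^{14} = 7625597484987/5 ≈ 1.525e+12.


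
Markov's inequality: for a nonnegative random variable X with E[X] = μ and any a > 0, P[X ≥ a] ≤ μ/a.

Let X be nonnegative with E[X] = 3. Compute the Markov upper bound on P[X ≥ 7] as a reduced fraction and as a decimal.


μ = E[X] = 3, a = 7.
Markov: P[X ≥ 7] ≤ μ/a = (3)/7 = 3/7.
Numerically: ≈ 0.429.
(Since a = 7 > μ = 3.000, the bound 3/7 is < 1 and informative.)

P[X ≥ 7] ≤ 3/7 ≈ 0.429.


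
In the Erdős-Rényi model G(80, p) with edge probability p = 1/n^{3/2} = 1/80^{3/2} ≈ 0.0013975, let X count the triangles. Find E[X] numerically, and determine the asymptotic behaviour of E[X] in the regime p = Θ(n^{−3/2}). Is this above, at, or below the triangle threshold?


Number of potential triangles: C(80, 3) = 82160.
Each occurs with probability p³ ≈ (0.0013975)³ ≈ 2.7295752e-09.
By linearity: E[X] = C(80, 3)·p³ ≈ 82160 · 2.7295752e-09 ≈ 0.00022.
Since α = 3/2 > 1, p = c/n^{3/2} = o(1/n) is below the triangle threshold p ~ 1/n. Asymptotically E[X] ~ (c³/6)·n^{3(1−α)} = (1³/6)·n^{-1.5} → 0, so by Markov's inequality G has no triangles w.h.p.

E[X] ≈ 0.00022; in regime p = Θ(1/n^{3/2}) E[X] tends to 0 (below the triangle threshold p ~ 1/n).


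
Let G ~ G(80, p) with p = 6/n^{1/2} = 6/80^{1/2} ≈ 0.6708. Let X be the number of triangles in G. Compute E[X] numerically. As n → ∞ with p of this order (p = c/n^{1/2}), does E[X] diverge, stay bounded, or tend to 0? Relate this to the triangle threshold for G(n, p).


Number of potential triangles: C(80, 3) = 82160.
Each occurs with probability p³ ≈ (0.6708)³ ≈ 3.018692e-01.
By linearity: E[X] = C(80, 3)·p³ ≈ 82160 · 3.018692e-01 ≈ 24801.5716.
Since α = 1/2 < 1, p = c/n^{1/2} ≫ 1/n is above the triangle threshold p ~ 1/n. Asymptotically E[X] ~ (c³/6)·n^{3(1−α)} = (6³/6)·n^{1.5} → ∞; triangles are abundant w.h.p.

E[X] ≈ 24801.5716; in regime p = Θ(1/n^{1/2}) E[X] diverges (above the triangle threshold p ~ 1/n).


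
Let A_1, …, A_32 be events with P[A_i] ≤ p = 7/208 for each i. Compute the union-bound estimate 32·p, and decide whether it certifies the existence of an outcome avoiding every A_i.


Union bound: P[∪_{i=1}^{32} A_i] ≤ Σ_i P[A_i] ≤ 32·p = 32·(7/208) = 14/13.
Numerically: 14/13 ≈ 1.0769.
Is 14/13 < 1? NO.
Since the bound 14/13 is ≥ 1, the union bound is uninformative here; it does NOT by itself certify existence.

32·p = 14/13 ≈ 1.0769; existence NOT certified by the union bound.


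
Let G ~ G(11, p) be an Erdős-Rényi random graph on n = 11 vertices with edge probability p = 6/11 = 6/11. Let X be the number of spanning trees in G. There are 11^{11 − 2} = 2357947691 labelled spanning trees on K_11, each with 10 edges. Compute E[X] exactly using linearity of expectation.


K_11 has 11^{11 − 2} = 2357947691 labelled spanning trees.
For each such spanning tree H, let X_H = 1 if all 10 edges of H are present in G. Then P[X_H = 1] = p^{10} = (6/11)^{10} = 60466176/25937424601.
Summing the indicators: E[X] = Σ_H E[X_H] = 2357947691 · p^{10} = 2357947691 · 60466176/25937424601 = 60466176/11.
Numerically: E[X] ≈ 5.497e+06.

E[X] = 2357947691 · (6/11)^{10} = 60466176/11 ≈ 5.497e+06.


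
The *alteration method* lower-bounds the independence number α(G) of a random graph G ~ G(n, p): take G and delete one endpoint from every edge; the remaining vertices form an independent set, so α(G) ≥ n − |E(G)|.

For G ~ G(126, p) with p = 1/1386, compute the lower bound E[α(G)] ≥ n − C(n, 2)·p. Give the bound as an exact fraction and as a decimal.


E[|E(G)|] = C(126, 2)·p = 7875 · (1/1386) = 125/22.
E[α(G)] ≥ n − E[|E(G)|] = 126 − 125/22 = 2647/22.
Numerically: ≈ 120.318.
(This is only a lower bound; the true E[α(G)] may be larger.)

E[α(G)] ≥ 2647/22 ≈ 120.318.


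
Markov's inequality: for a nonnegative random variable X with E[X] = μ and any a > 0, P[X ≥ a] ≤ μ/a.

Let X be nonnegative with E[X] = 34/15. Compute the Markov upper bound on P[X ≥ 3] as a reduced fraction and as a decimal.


μ = E[X] = 34/15, a = 3.
Markov: P[X ≥ 3] ≤ μ/a = (34/15)/3 = 34/45.
Numerically: ≈ 0.7556.
(Since a = 3 > μ = 2.2667, the bound 34/45 is < 1 and informative.)

P[X ≥ 3] ≤ 34/45 ≈ 0.7556.


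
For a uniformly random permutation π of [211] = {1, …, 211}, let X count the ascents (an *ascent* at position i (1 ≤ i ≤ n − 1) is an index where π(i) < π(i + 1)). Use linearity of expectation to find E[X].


Write X = Σ X_I over i = 1, …, 210, with X_I the indicator of one ascent.
There are 210 indicators.
For each fixed i, the pair (π(i), π(i+1)) is a uniformly random ordered pair of distinct values from {1, …, 211}; by symmetry P[π(i) < π(i+1)] = 1/2.
By linearity: E[X] = 210 · (1/2) = (211 − 1) · (1/2) = 105 ≈ 105.0000.

E[X] = 105 = 105.0000.


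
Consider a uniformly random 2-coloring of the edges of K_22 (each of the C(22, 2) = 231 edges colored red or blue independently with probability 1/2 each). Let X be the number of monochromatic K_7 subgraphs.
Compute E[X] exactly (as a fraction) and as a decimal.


Let X = Σ_S X_S over the C(22, 7) = 170544 subsets S of size 7, where X_S = 1 if the K_7 on S is monochromatic.
For a fixed S, the K_7 on S has C(7, 2) = 21 edges. P[all 21 edges red] = (1/2)^21, and likewise for blue, so P[monochromatic] = 2·(1/2)^21 = 2^{1 − 21} = 1/1048576.
By linearity of expectation: E[X] = C(22, 7) · 2^{1 − 21} = 170544 · 1/1048576 = 10659/65536.
Numerically: E[X] ≈ 0.1626.

E[X] = C(22,7)·2^(1−C(7,2)) = 10659/65536 ≈ 0.1626.


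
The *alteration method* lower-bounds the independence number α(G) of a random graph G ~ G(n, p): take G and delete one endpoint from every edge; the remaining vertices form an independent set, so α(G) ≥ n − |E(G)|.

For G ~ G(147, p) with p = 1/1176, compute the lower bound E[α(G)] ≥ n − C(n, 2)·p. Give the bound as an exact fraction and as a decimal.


E[|E(G)|] = C(147, 2)·p = 10731 · (1/1176) = 73/8.
E[α(G)] ≥ n − E[|E(G)|] = 147 − 73/8 = 1103/8.
Numerically: ≈ 137.8750.
(This is only a lower bound; the true E[α(G)] may be larger.)

E[α(G)] ≥ 1103/8 ≈ 137.8750.


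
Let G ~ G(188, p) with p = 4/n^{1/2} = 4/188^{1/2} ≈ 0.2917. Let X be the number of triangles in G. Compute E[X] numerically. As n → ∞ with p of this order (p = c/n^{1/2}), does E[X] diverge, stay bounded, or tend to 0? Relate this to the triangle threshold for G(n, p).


Number of potential triangles: C(188, 3) = 1089836.
Each occurs with probability p³ ≈ (0.2917)³ ≈ 2.482808e-02.
By linearity: E[X] = C(188, 3)·p³ ≈ 1089836 · 2.482808e-02 ≈ 27058.5394.
Since α = 1/2 < 1, p = c/n^{1/2} ≫ 1/n is above the triangle threshold p ~ 1/n. Asymptotically E[X] ~ (c³/6)·n^{3(1−α)} = (4³/6)·n^{1.5} → ∞; triangles are abundant w.h.p.

E[X] ≈ 27058.5394; in regime p = Θ(1/n^{1/2}) E[X] diverges (above the triangle threshold p ~ 1/n).


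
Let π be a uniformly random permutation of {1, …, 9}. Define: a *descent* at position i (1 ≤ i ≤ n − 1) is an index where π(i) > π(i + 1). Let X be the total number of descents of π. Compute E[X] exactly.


Write X = Σ X_I over i = 1, …, 8, with X_I the indicator of one descent.
There are 8 indicators.
For each fixed i, the pair (π(i), π(i+1)) is a uniformly random ordered pair of distinct values from {1, …, 9}; by symmetry P[π(i) > π(i+1)] = 1/2.
By linearity: E[X] = 8 · (1/2) = (9 − 1) · (1/2) = 4 ≈ 4.000000.

E[X] = 4 = 4.000000.


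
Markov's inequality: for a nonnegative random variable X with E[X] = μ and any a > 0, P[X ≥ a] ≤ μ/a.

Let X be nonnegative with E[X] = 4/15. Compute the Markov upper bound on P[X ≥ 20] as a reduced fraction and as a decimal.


μ = E[X] = 4/15, a = 20.
Markov: P[X ≥ 20] ≤ μ/a = (4/15)/20 = 1/75.
Numerically: ≈ 0.01333.
(Since a = 20 > μ = 0.26667, the bound 1/75 is < 1 and informative.)

P[X ≥ 20] ≤ 1/75 ≈ 0.01333.


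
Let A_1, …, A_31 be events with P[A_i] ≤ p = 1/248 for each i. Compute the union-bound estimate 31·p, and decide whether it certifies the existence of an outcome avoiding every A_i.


Union bound: P[∪_{i=1}^{31} A_i] ≤ Σ_i P[A_i] ≤ 31·p = 31·(1/248) = 1/8.
Numerically: 1/8 ≈ 0.1250.
Is 1/8 < 1? YES.
Since P[∪ A_i] ≤ 1/8 < 1, the complement has P[∩ A_i^c] ≥ 1 − 1/8 = 7/8 > 0, so some outcome avoids every A_i.

31·p = 1/8 ≈ 0.1250; existence CERTIFIED by the union bound.


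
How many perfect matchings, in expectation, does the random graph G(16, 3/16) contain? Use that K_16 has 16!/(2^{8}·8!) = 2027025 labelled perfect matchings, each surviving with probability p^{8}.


K_16 has 16!/(2^{8}·8!) = 2027025 labelled perfect matchings.
For each such perfect matching H, let X_H = 1 if all 8 edges of H are present in G. Then P[X_H = 1] = p^{8} = (3/16)^{8} = 6561/4294967296.
By linearity of expectation: E[X] = Σ_H E[X_H] = 2027025 · p^{8} = 2027025 · 6561/4294967296 = 13299311025/4294967296.
Numerically: E[X] ≈ 3.096.

E[X] = 2027025 · (3/16)^{8} = 13299311025/4294967296 ≈ 3.096.


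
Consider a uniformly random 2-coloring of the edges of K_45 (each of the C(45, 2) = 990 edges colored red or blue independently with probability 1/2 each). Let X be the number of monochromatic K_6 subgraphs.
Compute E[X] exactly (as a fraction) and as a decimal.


Let X = Σ_S X_S over the C(45, 6) = 8145060 subsets S of size 6, where X_S = 1 if the K_6 on S is monochromatic.
For a fixed S, the K_6 on S has C(6, 2) = 15 edges. P[all 15 edges red] = (1/2)^15, and likewise for blue, so P[monochromatic] = 2·(1/2)^15 = 2^{1 − 15} = 1/16384.
By linearity of expectation: E[X] = C(45, 6) · 2^{1 − 15} = 8145060 · 1/16384 = 2036265/4096.
Numerically: E[X] ≈ 497.135.

E[X] = C(45,6)·2^(1−C(6,2)) = 2036265/4096 ≈ 497.135.


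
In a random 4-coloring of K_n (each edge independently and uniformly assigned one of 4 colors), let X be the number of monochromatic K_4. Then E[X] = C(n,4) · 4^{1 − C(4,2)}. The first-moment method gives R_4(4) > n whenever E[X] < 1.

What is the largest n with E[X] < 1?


We need C(n, 4) · 4^{1 − 6} < 1, i.e. C(n, 4) < 4^{6 − 1} = 1024.
Check values of n near the boundary:
  n = 13: C(13, 4) = 715; 715 < 1024? YES
  n = 14: C(14, 4) = 1001; 1001 < 1024? YES
  n = 15: C(15, 4) = 1365; 1365 < 1024? NO
  n = 16: C(16, 4) = 1820; 1820 < 1024? NO
The largest n with C(n, 4) < 1024 is n = 14 (where E[X] = 1001/1024 ≈ 0.97754). Hence R_4(4) > 14, i.e. R_4(4) ≥ 15.

Largest n = 14; hence R_4(4) > 14.


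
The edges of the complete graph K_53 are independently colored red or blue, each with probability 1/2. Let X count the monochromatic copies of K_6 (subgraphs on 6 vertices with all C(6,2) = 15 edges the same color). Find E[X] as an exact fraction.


Let X = Σ_S X_S over the C(53, 6) = 22957480 subsets S of size 6, where X_S = 1 if the K_6 on S is monochromatic.
For a fixed S, the K_6 on S has C(6, 2) = 15 edges. P[all 15 edges red] = (1/2)^15, and likewise for blue, so P[monochromatic] = 2·(1/2)^15 = 2^{1 − 15} = 1/16384.
By linearity of expectation: E[X] = C(53, 6) · 2^{1 − 15} = 22957480 · 1/16384 = 2869685/2048.
Numerically: E[X] ≈ 1401.2134.

E[X] = C(53,6)·2^(1−C(6,2)) = 2869685/2048 ≈ 1401.2134.
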